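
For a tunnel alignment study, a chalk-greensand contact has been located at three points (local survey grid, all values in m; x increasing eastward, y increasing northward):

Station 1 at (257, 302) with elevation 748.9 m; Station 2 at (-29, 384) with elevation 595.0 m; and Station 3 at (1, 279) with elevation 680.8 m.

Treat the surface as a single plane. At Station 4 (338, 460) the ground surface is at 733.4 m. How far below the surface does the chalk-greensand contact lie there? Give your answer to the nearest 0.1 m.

71.9 m

Let the plane be z = a·x + b·y + c.
Station 2−Station 1: −286a + 82b = −153.9;  Station 3−Station 1: −256a − 23b = −68.1.
Solving gives a = 0.33094, b = −0.72259.
Then c = 748.9 − a·257 − b·302 = 882.07.
At (338, 460): z_contact = 111.86 − 332.39 + 882.07 = 661.54 m.
Depth below ground = 733.4 − 661.54 = 71.9 m.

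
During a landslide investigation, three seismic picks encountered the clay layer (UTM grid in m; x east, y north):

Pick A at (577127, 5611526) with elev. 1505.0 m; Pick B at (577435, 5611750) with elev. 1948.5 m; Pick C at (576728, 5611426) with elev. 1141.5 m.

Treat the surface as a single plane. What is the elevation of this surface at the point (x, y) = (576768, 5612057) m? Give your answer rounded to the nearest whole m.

1867 m

Two edge vectors: Pick A→Pick B = (308, 224, 443.5), Pick A→Pick C = (-399, -100, -363.5).
Normal n = (Pick A→Pick B) × (Pick A→Pick C) = (-37074, -64998.5, 58576).
So ∂z/∂x = −n_x/n_z = 0.63292133 and ∂z/∂y = −n_y/n_z = 1.10964388.
Intercept c from Pick A: 1505 − 365275.99 − 6226795.49 = −6590566.48.
At (576768, 5612057): z = 365048.8 + 6227384.7 − 6590566.48 = 1867.0 m.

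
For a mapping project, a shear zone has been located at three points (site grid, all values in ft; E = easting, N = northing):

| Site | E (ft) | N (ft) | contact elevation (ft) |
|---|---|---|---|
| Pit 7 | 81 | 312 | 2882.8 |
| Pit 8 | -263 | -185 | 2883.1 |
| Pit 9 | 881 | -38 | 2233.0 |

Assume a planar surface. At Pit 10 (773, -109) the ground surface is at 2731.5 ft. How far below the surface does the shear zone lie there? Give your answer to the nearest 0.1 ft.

Let the plane be z = a·E + b·N + c.
Pit 8−Pit 7: −344a − 497b = 0.3;  Pit 9−Pit 7: 800a − 350b = −649.8.
Solving gives a = −0.62366, b = 0.43106.
Then c = 2882.8 − a·81 − b·312 = 2798.82.
At (773, -109): z_contact = −482.09 − 46.99 + 2798.82 = 2269.75 ft.
Depth below ground = 2731.5 − 2269.75 = 461.8 ft.

461.8 ft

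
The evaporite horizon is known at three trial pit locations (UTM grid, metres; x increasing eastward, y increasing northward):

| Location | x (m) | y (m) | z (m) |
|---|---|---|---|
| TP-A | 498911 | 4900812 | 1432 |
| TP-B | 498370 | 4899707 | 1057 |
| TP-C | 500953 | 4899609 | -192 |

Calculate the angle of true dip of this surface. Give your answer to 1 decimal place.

Let the plane be z = a·x + b·y + c.
TP-B−TP-A: −541a − 1105b = −375;  TP-C−TP-A: 2042a − 1203b = −1624.
Solving gives a = −0.46209, b = 0.56560.
Gradient magnitude |∇z| = √(a² + b²) = √(0.21352 + 0.31990) = 0.73036.
True dip = arctan(0.73036) = 36.1°, dipping toward SE (azimuth ≈ 141°).

36.1°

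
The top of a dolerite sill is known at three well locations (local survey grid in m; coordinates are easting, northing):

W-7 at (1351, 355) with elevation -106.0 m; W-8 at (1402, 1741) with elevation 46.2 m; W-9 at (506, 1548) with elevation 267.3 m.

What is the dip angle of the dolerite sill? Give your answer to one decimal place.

Two edge vectors: W-7→W-8 = (51, 1386, 152.2), W-7→W-9 = (-845, 1193, 373.3).
Normal n = (W-7→W-8) × (W-7→W-9) = (335819.2, -147647.3, 1232013).
So ∂z/∂easting = −n_x/n_z = −0.27258 and ∂z/∂northing = −n_y/n_z = 0.11984.
Gradient magnitude |∇z| = √(a² + b²) = √(0.07430 + 0.01436) = 0.29776.
True dip = arctan(0.29776) = 16.6°, dipping toward ESE (azimuth ≈ 114°).

16.6°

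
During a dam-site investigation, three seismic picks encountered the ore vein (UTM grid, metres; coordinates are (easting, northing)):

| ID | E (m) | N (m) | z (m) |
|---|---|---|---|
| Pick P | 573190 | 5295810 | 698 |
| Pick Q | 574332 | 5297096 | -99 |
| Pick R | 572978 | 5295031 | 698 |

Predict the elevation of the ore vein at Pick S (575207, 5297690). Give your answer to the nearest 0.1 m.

-816.8 m

Two edge vectors: Pick P→Pick Q = (1142, 1286, -797), Pick P→Pick R = (-212, -779, 0).
Normal n = (Pick P→Pick Q) × (Pick P→Pick R) = (-620863, 168964, -616986).
So ∂z/∂E = −n_x/n_z = −1.006283773 and ∂z/∂N = −n_y/n_z = 0.273853864.
Intercept c from Pick P: 698 + 576791.80 − 1450278.03 = −872788.23.
At (575207, 5297690): z = −578821.5 + 1450792.9 − 872788.23 = -816.8 m.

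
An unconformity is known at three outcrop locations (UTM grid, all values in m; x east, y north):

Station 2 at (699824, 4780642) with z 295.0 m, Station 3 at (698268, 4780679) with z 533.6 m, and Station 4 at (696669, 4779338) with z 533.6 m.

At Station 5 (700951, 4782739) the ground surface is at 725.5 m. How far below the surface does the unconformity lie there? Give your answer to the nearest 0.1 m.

225.7 m

Let the plane be z = a·x + b·y + c.
Station 3−Station 2: −1556a + 37b = 238.6;  Station 4−Station 2: −3155a − 1304b = 238.6.
Solving gives a = −0.149113950, b = 0.177802540.
Then c = 295 − a·699824 − b·4780642 = −745361.77.
At (700951, 4782739): z_contact = −104521.57 + 850383.14 − 745361.77 = 499.80 m.
Depth below ground = 725.5 − 499.80 = 225.7 m.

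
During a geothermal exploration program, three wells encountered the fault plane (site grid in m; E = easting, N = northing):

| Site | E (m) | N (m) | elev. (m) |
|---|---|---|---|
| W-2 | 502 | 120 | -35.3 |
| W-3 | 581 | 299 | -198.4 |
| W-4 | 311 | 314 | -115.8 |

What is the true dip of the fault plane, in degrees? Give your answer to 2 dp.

39.82°

Let the plane be z = a·E + b·N + c.
W-3−W-2: 79a + 179b = −163.1;  W-4−W-2: −191a + 194b = −80.5.
Solving gives a = −0.34801, b = −0.75758.
Gradient magnitude |∇z| = √(a² + b²) = √(0.12111 + 0.57393) = 0.83369.
True dip = arctan(0.83369) = 39.82°, dipping toward NNE (azimuth ≈ 025°).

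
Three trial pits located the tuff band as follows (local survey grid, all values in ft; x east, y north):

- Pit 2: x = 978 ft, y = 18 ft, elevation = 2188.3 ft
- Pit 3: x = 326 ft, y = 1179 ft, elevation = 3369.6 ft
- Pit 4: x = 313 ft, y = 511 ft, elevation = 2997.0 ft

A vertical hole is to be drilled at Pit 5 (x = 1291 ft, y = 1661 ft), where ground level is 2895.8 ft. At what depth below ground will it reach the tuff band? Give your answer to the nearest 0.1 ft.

13.4 ft

Two edge vectors: Pit 2→Pit 3 = (-652, 1161, 1181.3), Pit 2→Pit 4 = (-665, 493, 808.7).
Normal n = (Pit 2→Pit 3) × (Pit 2→Pit 4) = (356519.8, -258292.1, 450629).
So ∂z/∂x = −n_x/n_z = −0.791160 and ∂z/∂y = −n_y/n_z = 0.573181.
Intercept c from Pit 2: 2188.3 + 773.75 − 10.32 = 2951.74.
At (1291, 1661): z_contact = −1021.39 + 952.05 + 2951.74 = 2882.40 ft.
Depth below ground = 2895.8 − 2882.40 = 13.4 ft.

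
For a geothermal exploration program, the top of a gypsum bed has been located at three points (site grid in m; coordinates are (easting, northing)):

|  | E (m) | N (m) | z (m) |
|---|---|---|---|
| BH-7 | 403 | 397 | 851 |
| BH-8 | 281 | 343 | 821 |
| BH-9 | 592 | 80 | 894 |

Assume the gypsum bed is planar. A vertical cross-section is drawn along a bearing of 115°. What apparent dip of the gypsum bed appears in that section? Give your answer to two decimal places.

12.17°

Two edge vectors: BH-7→BH-8 = (-122, -54, -30), BH-7→BH-9 = (189, -317, 43).
Normal n = (BH-7→BH-8) × (BH-7→BH-9) = (-11832, -424, 48880).
So ∂z/∂E = −n_x/n_z = 0.24206 and ∂z/∂N = −n_y/n_z = 0.00867.
Unit vector along 115° is (sin 115°, cos 115°) = (0.9063, -0.4226).
Slope in that direction = a·(0.9063) + b·(-0.4226) = 0.21572.
Apparent dip = arctan|0.21572| = 12.17° (true dip is 13.6°, so apparent ≤ true as expected).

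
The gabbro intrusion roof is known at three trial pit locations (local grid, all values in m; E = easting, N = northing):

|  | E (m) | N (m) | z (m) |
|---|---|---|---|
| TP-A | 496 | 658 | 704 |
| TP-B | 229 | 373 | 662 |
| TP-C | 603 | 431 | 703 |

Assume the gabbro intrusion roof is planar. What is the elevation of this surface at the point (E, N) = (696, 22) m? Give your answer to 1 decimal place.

Two edge vectors: TP-A→TP-B = (-267, -285, -42), TP-A→TP-C = (107, -227, -1).
Normal n = (TP-A→TP-B) × (TP-A→TP-C) = (-9249, -4761, 91104).
So ∂z/∂E = −n_x/n_z = 0.10152 and ∂z/∂N = −n_y/n_z = 0.05226.
Intercept c from TP-A: 704 − 50.35 − 34.39 = 619.26.
At (696, 22): z = 70.7 + 1.1 + 619.26 = 691.1 m.

691.1 m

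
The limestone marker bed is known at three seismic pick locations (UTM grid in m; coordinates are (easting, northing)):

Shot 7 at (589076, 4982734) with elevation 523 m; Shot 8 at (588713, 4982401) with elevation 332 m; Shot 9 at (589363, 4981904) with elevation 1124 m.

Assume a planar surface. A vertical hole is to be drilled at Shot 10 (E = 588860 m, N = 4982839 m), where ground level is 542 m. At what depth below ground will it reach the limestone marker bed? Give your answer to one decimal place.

Let the plane be z = a·E + b·N + c.
Shot 8−Shot 7: −363a − 333b = −191;  Shot 9−Shot 7: 287a − 830b = 601.
Solving gives a = 0.903749676, b = −0.411594992.
Then c = 523 − a·589076 − b·4982734 = 1519014.12.
At (588860, 4982839): z_contact = 532182.03 − 2050911.58 + 1519014.12 = 284.57 m.
Depth below ground = 542 − 284.57 = 257.4 m.

257.4 m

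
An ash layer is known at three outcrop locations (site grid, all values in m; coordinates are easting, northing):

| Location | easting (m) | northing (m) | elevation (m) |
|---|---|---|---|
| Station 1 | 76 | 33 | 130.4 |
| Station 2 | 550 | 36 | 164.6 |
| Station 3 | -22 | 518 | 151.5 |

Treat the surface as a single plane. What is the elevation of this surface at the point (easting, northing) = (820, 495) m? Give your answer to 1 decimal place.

210.6 m

Let the plane be z = a·easting + b·northing + c.
Station 2−Station 1: 474a + 3b = 34.2;  Station 3−Station 1: −98a + 485b = 21.1.
Solving gives a = 0.07178, b = 0.05801.
Then c = 130.4 − a·76 − b·33 = 123.03.
At (820, 495): z = 58.9 + 28.7 + 123.03 = 210.6 m.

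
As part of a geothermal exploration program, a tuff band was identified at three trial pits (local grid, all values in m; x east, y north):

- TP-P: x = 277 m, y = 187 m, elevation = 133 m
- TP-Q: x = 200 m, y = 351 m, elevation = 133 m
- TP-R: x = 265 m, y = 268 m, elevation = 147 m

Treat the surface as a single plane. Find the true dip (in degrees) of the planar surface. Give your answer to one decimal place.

Let the plane be z = a·x + b·y + c.
TP-Q−TP-P: −77a + 164b = 0;  TP-R−TP-P: −12a + 81b = 14.
Solving gives a = 0.53783, b = 0.25252.
Gradient magnitude |∇z| = √(a² + b²) = √(0.28926 + 0.06377) = 0.59416.
True dip = arctan(0.59416) = 30.7°, dipping toward WSW (azimuth ≈ 245°).

30.7°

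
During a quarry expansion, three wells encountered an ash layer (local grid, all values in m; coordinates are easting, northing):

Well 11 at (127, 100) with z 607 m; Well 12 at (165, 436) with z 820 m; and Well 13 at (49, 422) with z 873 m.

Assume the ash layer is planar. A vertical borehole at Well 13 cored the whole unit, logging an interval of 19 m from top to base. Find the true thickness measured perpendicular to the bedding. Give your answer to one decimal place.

14.3 m

Two edge vectors: Well 11→Well 12 = (38, 336, 213), Well 11→Well 13 = (-78, 322, 266).
Normal n = (Well 11→Well 12) × (Well 11→Well 13) = (20790, -26722, 38444).
So ∂z/∂easting = −n_x/n_z = −0.54079 and ∂z/∂northing = −n_y/n_z = 0.69509.
|∇z| = √(a²+b²) = 0.88068, so dip δ = arctan(0.88068) = 41.37°.
True thickness = vertical thickness × cos δ = 19 × cos 41.37° = 14.3 m.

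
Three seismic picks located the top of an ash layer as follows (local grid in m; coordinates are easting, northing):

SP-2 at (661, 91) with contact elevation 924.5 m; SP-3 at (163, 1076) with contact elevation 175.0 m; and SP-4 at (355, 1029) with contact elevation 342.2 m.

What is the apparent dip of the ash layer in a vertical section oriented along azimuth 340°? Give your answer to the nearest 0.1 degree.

Two edge vectors: SP-2→SP-3 = (-498, 985, -749.5), SP-2→SP-4 = (-306, 938, -582.3).
Normal n = (SP-2→SP-3) × (SP-2→SP-4) = (129465.5, -60638.4, -165714).
So ∂z/∂easting = −n_x/n_z = 0.78126 and ∂z/∂northing = −n_y/n_z = −0.36592.
Unit vector along 340° is (sin 340°, cos 340°) = (-0.3420, 0.9397).
Slope in that direction = a·(-0.3420) + b·(0.9397) = −0.61106.
Apparent dip = arctan|0.61106| = 31.4° (true dip is 40.8°, so apparent ≤ true as expected).

31.4°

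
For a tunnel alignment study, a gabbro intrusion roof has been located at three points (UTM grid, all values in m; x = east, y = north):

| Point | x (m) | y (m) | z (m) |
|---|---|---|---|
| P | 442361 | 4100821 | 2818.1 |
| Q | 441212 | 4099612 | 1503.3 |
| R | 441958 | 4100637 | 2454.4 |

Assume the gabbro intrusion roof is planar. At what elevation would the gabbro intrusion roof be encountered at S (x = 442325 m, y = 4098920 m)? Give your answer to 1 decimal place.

Let the plane be z = a·x + b·y + c.
Q−P: −1149a − 1209b = −1314.8;  R−P: −403a − 184b = −363.7.
Solving gives a = 0.717121870, b = 0.405977644.
Then c = 2818.1 − a·442361 − b·4100821 = −1979250.30.
At (442325, 4098920): z = 317200.9 + 1664069.9 − 1979250.30 = 2020.5 m.

2020.5 m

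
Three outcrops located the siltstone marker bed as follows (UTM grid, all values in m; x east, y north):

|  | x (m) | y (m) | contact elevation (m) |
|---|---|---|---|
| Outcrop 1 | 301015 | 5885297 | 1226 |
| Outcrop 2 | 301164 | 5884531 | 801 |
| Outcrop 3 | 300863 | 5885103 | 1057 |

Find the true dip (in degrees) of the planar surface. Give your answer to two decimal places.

34.89°

Let the plane be z = a·x + b·y + c.
Outcrop 2−Outcrop 1: 149a − 766b = −425;  Outcrop 3−Outcrop 1: −152a − 194b = −169.
Solving gives a = 0.32341, b = 0.61774.
Gradient magnitude |∇z| = √(a² + b²) = √(0.10460 + 0.38160) = 0.69728.
True dip = arctan(0.69728) = 34.89°, dipping toward SSW (azimuth ≈ 208°).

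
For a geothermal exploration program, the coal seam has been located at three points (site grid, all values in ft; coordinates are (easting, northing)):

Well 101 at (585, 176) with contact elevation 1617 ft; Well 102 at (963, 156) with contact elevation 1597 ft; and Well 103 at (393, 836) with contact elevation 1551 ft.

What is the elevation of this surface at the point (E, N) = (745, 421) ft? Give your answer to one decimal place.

Two edge vectors: Well 101→Well 102 = (378, -20, -20), Well 101→Well 103 = (-192, 660, -66).
Normal n = (Well 101→Well 102) × (Well 101→Well 103) = (14520, 28788, 245640).
So ∂z/∂E = −n_x/n_z = −0.05911 and ∂z/∂N = −n_y/n_z = −0.11720.
Intercept c from Well 101: 1617 + 34.58 + 20.63 = 1672.21.
At (745, 421): z = −44.0 − 49.3 + 1672.21 = 1578.8 ft.

1578.8 ft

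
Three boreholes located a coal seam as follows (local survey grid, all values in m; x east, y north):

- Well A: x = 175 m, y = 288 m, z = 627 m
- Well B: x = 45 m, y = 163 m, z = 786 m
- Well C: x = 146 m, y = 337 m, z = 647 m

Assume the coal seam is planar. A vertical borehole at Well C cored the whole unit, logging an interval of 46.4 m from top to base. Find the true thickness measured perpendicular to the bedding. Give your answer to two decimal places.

32.01 m

Two edge vectors: Well A→Well B = (-130, -125, 159), Well A→Well C = (-29, 49, 20).
Normal n = (Well A→Well B) × (Well A→Well C) = (-10291, -2011, -9995).
So ∂z/∂x = −n_x/n_z = −1.02961 and ∂z/∂y = −n_y/n_z = −0.20120.
|∇z| = √(a²+b²) = 1.04909, so dip δ = arctan(1.04909) = 46.37°.
True thickness = vertical thickness × cos δ = 46.4 × cos 46.37° = 32.01 m.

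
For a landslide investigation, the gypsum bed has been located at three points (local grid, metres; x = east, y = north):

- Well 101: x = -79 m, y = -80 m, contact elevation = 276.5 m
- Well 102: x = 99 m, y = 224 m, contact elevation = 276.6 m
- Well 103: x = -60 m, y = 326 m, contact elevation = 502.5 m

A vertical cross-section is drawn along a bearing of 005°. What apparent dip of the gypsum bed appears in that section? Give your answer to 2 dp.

Let the plane be z = a·x + b·y + c.
Well 102−Well 101: 178a + 304b = 0.1;  Well 103−Well 101: 19a + 406b = 226.
Solving gives a = −1.03266, b = 0.60498.
Unit vector along 005° is (sin 5°, cos 5°) = (0.0872, 0.9962).
Slope in that direction = a·(0.0872) + b·(0.9962) = 0.51267.
Apparent dip = arctan|0.51267| = 27.14° (true dip is 50.1°, so apparent ≤ true as expected).

27.14°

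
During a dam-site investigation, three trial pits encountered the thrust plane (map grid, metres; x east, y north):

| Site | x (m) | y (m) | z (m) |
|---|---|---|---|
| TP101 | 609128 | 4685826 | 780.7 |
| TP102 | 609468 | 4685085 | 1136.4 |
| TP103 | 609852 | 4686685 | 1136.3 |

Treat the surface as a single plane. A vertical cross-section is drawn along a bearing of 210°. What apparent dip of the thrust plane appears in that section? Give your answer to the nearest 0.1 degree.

11.3°

Let the plane be z = a·x + b·y + c.
TP102−TP101: 340a − 741b = 355.7;  TP103−TP101: 724a + 859b = 355.6.
Solving gives a = 0.68680, b = −0.16490.
Unit vector along 210° is (sin 210°, cos 210°) = (-0.5000, -0.8660).
Slope in that direction = a·(-0.5000) + b·(-0.8660) = −0.20060.
Apparent dip = arctan|0.20060| = 11.3° (true dip is 35.2°, so apparent ≤ true as expected).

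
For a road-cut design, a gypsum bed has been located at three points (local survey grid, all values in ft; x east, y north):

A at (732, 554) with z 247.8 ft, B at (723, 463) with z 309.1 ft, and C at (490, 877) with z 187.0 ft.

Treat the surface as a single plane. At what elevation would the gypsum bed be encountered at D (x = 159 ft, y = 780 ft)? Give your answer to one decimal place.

Two edge vectors: A→B = (-9, -91, 61.3), A→C = (-242, 323, -60.8).
Normal n = (A→B) × (A→C) = (-14267.1, -15381.8, -24929).
So ∂z/∂x = −n_x/n_z = −0.57231 and ∂z/∂y = −n_y/n_z = −0.61702.
Intercept c from A: 247.8 + 418.93 + 341.83 = 1008.56.
At (159, 780): z = −91.0 − 481.3 + 1008.56 = 436.3 ft.

436.3 ft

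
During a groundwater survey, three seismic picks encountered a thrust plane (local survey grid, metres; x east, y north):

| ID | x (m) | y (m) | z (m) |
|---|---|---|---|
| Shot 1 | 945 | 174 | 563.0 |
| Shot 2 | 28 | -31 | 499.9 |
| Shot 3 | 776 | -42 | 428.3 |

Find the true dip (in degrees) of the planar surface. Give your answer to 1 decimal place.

Two edge vectors: Shot 1→Shot 2 = (-917, -205, -63.1), Shot 1→Shot 3 = (-169, -216, -134.7).
Normal n = (Shot 1→Shot 2) × (Shot 1→Shot 3) = (13983.9, -112856, 163427).
So ∂z/∂x = −n_x/n_z = −0.08557 and ∂z/∂y = −n_y/n_z = 0.69056.
Gradient magnitude |∇z| = √(a² + b²) = √(0.00732 + 0.47687) = 0.69584.
True dip = arctan(0.69584) = 34.8°, dipping toward S (azimuth ≈ 173°).

34.8°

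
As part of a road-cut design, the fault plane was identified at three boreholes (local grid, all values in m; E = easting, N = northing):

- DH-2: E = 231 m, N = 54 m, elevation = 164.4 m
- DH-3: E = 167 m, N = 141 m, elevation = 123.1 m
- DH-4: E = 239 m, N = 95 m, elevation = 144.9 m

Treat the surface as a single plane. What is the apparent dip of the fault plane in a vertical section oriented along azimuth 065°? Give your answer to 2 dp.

Two edge vectors: DH-2→DH-3 = (-64, 87, -41.3), DH-2→DH-4 = (8, 41, -19.5).
Normal n = (DH-2→DH-3) × (DH-2→DH-4) = (-3.2, -1578.4, -3320).
So ∂z/∂E = −n_x/n_z = −0.00096 and ∂z/∂N = −n_y/n_z = −0.47542.
Unit vector along 065° is (sin 65°, cos 65°) = (0.9063, 0.4226).
Slope in that direction = a·(0.9063) + b·(0.4226) = −0.20180.
Apparent dip = arctan|0.20180| = 11.41° (true dip is 25.4°, so apparent ≤ true as expected).

11.41°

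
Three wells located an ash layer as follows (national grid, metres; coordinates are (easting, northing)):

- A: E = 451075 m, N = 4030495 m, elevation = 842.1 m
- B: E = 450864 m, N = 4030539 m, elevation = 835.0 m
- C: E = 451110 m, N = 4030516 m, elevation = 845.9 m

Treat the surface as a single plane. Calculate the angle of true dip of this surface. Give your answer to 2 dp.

Let the plane be z = a·E + b·N + c.
B−A: −211a + 44b = −7.1;  C−A: 35a + 21b = 3.8.
Solving gives a = 0.05297, b = 0.09266.
Gradient magnitude |∇z| = √(a² + b²) = √(0.00281 + 0.00859) = 0.10674.
True dip = arctan(0.10674) = 6.09°, dipping toward SSW (azimuth ≈ 210°).

6.09°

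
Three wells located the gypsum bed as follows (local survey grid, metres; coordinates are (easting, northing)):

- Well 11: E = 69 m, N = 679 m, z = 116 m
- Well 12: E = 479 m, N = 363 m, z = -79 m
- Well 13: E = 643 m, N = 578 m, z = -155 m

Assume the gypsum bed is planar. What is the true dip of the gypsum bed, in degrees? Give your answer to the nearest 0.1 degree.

25.2°

Let the plane be z = a·E + b·N + c.
Well 12−Well 11: 410a − 316b = −195;  Well 13−Well 11: 574a − 101b = −271.
Solving gives a = −0.47109, b = 0.00586.
Gradient magnitude |∇z| = √(a² + b²) = √(0.22193 + 0.00003) = 0.47113.
True dip = arctan(0.47113) = 25.2°, dipping toward E (azimuth ≈ 091°).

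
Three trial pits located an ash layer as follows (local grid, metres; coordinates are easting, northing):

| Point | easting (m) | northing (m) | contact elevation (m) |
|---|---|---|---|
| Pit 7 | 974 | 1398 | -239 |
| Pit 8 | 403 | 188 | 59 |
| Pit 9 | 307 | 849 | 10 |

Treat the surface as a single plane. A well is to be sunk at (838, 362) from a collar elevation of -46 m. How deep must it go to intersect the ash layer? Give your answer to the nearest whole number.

36 m

Two edge vectors: Pit 7→Pit 8 = (-571, -1210, 298), Pit 7→Pit 9 = (-667, -549, 249).
Normal n = (Pit 7→Pit 8) × (Pit 7→Pit 9) = (-137688, -56587, -493591).
So ∂z/∂easting = −n_x/n_z = −0.27895 and ∂z/∂northing = −n_y/n_z = −0.11464.
Intercept c from Pit 7: -239 + 271.70 + 160.27 = 192.97.
At (838, 362): z_contact = −233.8 − 41.5 + 192.97 = -82.3 m.
Depth below ground = -46 − (-82.3) = 36 m.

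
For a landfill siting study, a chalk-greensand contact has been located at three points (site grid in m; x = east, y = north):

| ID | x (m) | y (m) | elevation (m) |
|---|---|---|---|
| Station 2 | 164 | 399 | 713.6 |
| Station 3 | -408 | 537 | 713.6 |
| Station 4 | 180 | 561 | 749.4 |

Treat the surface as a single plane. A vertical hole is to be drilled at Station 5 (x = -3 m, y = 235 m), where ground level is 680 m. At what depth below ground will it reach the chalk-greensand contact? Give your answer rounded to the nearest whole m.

10 m

Let the plane be z = a·x + b·y + c.
Station 3−Station 2: −572a + 138b = 0;  Station 4−Station 2: 16a + 162b = 35.8.
Solving gives a = 0.05207, b = 0.21584.
Then c = 713.6 − a·164 − b·399 = 618.94.
At (-3, 235): z_contact = −0.2 + 50.7 + 618.94 = 669.5 m.
Depth below ground = 680 − 669.5 = 10 m.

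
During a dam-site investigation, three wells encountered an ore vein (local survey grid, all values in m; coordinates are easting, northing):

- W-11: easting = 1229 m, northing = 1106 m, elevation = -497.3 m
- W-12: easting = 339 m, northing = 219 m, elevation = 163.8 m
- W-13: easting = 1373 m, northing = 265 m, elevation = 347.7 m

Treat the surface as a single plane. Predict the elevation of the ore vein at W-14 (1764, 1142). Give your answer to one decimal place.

-413.9 m

Let the plane be z = a·easting + b·northing + c.
W-12−W-11: −890a − 887b = 661.1;  W-13−W-11: 144a − 841b = 845.
Solving gives a = 0.220870, b = −0.966938.
Then c = -497.3 − a·1229 − b·1106 = 300.68.
At (1764, 1142): z = 389.6 − 1104.2 + 300.68 = -413.9 m.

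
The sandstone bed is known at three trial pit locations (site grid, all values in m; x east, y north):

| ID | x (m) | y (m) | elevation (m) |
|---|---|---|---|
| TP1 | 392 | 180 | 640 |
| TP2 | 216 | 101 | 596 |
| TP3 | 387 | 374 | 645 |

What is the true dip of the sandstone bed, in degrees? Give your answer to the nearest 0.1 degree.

Two edge vectors: TP1→TP2 = (-176, -79, -44), TP1→TP3 = (-5, 194, 5).
Normal n = (TP1→TP2) × (TP1→TP3) = (8141, 1100, -34539).
So ∂z/∂x = −n_x/n_z = 0.23570 and ∂z/∂y = −n_y/n_z = 0.03185.
Gradient magnitude |∇z| = √(a² + b²) = √(0.05556 + 0.00101) = 0.23785.
True dip = arctan(0.23785) = 13.4°, dipping toward W (azimuth ≈ 262°).

13.4°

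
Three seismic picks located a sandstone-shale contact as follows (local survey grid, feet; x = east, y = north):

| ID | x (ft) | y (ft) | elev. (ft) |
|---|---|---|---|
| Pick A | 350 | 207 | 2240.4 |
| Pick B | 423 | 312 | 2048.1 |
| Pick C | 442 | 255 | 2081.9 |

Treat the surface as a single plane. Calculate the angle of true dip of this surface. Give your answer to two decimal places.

Two edge vectors: Pick A→Pick B = (73, 105, -192.3), Pick A→Pick C = (92, 48, -158.5).
Normal n = (Pick A→Pick B) × (Pick A→Pick C) = (-7412.1, -6121.1, -6156).
So ∂z/∂x = −n_x/n_z = −1.20404 and ∂z/∂y = −n_y/n_z = −0.99433.
Gradient magnitude |∇z| = √(a² + b²) = √(1.44972 + 0.98869) = 1.56154.
True dip = arctan(1.56154) = 57.36°, dipping toward NE (azimuth ≈ 050°).

57.36°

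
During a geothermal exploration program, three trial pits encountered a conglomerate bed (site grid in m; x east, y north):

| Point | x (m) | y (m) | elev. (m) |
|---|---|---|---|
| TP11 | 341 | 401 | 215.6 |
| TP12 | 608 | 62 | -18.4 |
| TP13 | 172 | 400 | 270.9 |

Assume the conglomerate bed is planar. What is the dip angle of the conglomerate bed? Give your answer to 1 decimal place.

28.5°

Let the plane be z = a·x + b·y + c.
TP12−TP11: 267a − 339b = −234;  TP13−TP11: −169a − 1b = 55.3.
Solving gives a = −0.32977, b = 0.43054.
Gradient magnitude |∇z| = √(a² + b²) = √(0.10875 + 0.18536) = 0.54232.
True dip = arctan(0.54232) = 28.5°, dipping toward SE (azimuth ≈ 143°).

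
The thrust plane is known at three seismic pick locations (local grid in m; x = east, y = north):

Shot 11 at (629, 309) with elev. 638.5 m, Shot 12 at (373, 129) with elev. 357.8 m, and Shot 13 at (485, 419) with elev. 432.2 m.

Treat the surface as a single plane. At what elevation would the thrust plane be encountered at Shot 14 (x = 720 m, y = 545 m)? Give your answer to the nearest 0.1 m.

Let the plane be z = a·x + b·y + c.
Shot 12−Shot 11: −256a − 180b = −280.7;  Shot 13−Shot 11: −144a + 110b = −206.3.
Solving gives a = 1.25760, b = −0.22914.
Then c = 638.5 − a·629 − b·309 = −81.73.
At (720, 545): z = 905.5 − 124.9 − 81.73 = 698.9 m.

698.9 m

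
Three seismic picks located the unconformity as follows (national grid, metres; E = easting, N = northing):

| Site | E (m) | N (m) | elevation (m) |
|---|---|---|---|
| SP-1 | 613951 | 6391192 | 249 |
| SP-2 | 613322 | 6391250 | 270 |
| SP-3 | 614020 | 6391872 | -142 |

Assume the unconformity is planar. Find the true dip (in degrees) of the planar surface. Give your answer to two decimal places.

29.80°

Two edge vectors: SP-1→SP-2 = (-629, 58, 21), SP-1→SP-3 = (69, 680, -391).
Normal n = (SP-1→SP-2) × (SP-1→SP-3) = (-36958, -244490, -431722).
So ∂z/∂E = −n_x/n_z = −0.08561 and ∂z/∂N = −n_y/n_z = −0.56631.
Gradient magnitude |∇z| = √(a² + b²) = √(0.00733 + 0.32071) = 0.57275.
True dip = arctan(0.57275) = 29.80°, dipping toward N (azimuth ≈ 009°).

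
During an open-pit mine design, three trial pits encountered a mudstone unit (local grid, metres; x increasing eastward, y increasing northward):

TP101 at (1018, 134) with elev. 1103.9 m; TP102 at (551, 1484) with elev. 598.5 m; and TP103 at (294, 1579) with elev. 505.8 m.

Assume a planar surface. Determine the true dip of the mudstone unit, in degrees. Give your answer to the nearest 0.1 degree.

Let the plane be z = a·x + b·y + c.
TP102−TP101: −467a + 1350b = −505.4;  TP103−TP101: −724a + 1445b = −598.1.
Solving gives a = 0.25491, b = −0.28619.
Gradient magnitude |∇z| = √(a² + b²) = √(0.06498 + 0.08190) = 0.38325.
True dip = arctan(0.38325) = 21.0°, dipping toward NW (azimuth ≈ 318°).

21.0°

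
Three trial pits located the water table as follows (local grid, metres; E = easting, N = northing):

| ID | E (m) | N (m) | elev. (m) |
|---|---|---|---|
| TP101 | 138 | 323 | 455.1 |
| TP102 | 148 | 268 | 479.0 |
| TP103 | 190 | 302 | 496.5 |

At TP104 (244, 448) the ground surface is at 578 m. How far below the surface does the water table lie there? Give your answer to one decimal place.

Let the plane be z = a·E + b·N + c.
TP102−TP101: 10a − 55b = 23.9;  TP103−TP101: 52a − 21b = 41.4.
Solving gives a = 0.66985, b = −0.31275.
Then c = 455.1 − a·138 − b·323 = 463.68.
At (244, 448): z_contact = 163.44 − 140.11 + 463.68 = 487.01 m.
Depth below ground = 578 − 487.01 = 91.0 m.

91.0 m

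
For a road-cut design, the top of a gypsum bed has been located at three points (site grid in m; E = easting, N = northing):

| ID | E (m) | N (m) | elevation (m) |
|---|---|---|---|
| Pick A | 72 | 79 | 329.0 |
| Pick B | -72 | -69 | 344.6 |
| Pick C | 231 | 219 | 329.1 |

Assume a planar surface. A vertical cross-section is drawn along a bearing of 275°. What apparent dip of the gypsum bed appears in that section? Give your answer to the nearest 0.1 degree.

35.5°

Let the plane be z = a·E + b·N + c.
Pick B−Pick A: −144a − 148b = 15.6;  Pick C−Pick A: 159a + 140b = 0.1.
Solving gives a = 0.65208, b = −0.73986.
Unit vector along 275° is (sin 275°, cos 275°) = (-0.9962, 0.0872).
Slope in that direction = a·(-0.9962) + b·(0.0872) = −0.71408.
Apparent dip = arctan|0.71408| = 35.5° (true dip is 44.6°, so apparent ≤ true as expected).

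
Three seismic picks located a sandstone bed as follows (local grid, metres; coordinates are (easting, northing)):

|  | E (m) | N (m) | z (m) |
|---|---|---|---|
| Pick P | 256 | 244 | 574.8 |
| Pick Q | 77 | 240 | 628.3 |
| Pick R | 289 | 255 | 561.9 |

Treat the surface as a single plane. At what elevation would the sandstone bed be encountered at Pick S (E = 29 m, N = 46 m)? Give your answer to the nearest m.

Let the plane be z = a·E + b·N + c.
Pick Q−Pick P: −179a − 4b = 53.5;  Pick R−Pick P: 33a + 11b = −12.9.
Solving gives a = −0.29227, b = −0.29592.
Then c = 574.8 − a·256 − b·244 = 721.82.
At (29, 46): z = −8.5 − 13.6 + 721.82 = 699.7 m.

700 m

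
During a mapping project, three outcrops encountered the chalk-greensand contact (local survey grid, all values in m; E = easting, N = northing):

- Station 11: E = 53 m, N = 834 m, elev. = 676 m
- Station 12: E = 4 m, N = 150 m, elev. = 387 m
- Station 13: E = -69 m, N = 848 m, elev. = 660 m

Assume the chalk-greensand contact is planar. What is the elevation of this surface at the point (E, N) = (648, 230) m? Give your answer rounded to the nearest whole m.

535 m

Two edge vectors: Station 11→Station 12 = (-49, -684, -289), Station 11→Station 13 = (-122, 14, -16).
Normal n = (Station 11→Station 12) × (Station 11→Station 13) = (14990, 34474, -84134).
So ∂z/∂E = −n_x/n_z = 0.17817 and ∂z/∂N = −n_y/n_z = 0.40975.
Intercept c from Station 11: 676 − 9.44 − 341.73 = 324.82.
At (648, 230): z = 115.5 + 94.2 + 324.82 = 534.5 m.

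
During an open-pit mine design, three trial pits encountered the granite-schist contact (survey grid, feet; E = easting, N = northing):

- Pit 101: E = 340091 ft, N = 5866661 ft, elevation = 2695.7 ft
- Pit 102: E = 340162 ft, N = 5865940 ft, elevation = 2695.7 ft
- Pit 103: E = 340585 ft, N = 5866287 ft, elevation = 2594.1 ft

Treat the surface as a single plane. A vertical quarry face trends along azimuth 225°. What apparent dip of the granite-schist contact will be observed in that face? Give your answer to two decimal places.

Two edge vectors: Pit 101→Pit 102 = (71, -721, 0), Pit 101→Pit 103 = (494, -374, -101.6).
Normal n = (Pit 101→Pit 102) × (Pit 101→Pit 103) = (73253.6, 7213.6, 329620).
So ∂z/∂E = −n_x/n_z = −0.22224 and ∂z/∂N = −n_y/n_z = −0.02188.
Unit vector along 225° is (sin 225°, cos 225°) = (-0.7071, -0.7071).
Slope in that direction = a·(-0.7071) + b·(-0.7071) = 0.17262.
Apparent dip = arctan|0.17262| = 9.79° (true dip is 12.6°, so apparent ≤ true as expected).

9.79°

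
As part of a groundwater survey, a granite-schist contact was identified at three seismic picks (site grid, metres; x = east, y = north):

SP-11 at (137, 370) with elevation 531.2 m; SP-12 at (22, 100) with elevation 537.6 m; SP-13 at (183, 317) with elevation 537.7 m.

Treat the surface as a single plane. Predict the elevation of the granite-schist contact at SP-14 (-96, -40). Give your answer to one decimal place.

536.5 m

Two edge vectors: SP-11→SP-12 = (-115, -270, 6.4), SP-11→SP-13 = (46, -53, 6.5).
Normal n = (SP-11→SP-12) × (SP-11→SP-13) = (-1415.8, 1041.9, 18515).
So ∂z/∂x = −n_x/n_z = 0.07647 and ∂z/∂y = −n_y/n_z = −0.05627.
Intercept c from SP-11: 531.2 − 10.48 + 20.82 = 541.55.
At (-96, -40): z = −7.3 + 2.3 + 541.55 = 536.5 m.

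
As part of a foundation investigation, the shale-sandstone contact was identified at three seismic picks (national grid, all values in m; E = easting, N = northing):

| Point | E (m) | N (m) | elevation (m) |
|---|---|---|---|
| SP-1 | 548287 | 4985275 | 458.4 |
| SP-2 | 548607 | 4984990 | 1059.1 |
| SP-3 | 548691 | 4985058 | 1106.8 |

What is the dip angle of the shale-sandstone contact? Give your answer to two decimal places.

Two edge vectors: SP-1→SP-2 = (320, -285, 600.7), SP-1→SP-3 = (404, -217, 648.4).
Normal n = (SP-1→SP-2) × (SP-1→SP-3) = (-54442.1, 35194.8, 45700).
So ∂z/∂E = −n_x/n_z = 1.19129 and ∂z/∂N = −n_y/n_z = −0.77013.
Gradient magnitude |∇z| = √(a² + b²) = √(1.41918 + 0.59310) = 1.41855.
True dip = arctan(1.41855) = 54.82°, dipping toward WNW (azimuth ≈ 303°).

54.82°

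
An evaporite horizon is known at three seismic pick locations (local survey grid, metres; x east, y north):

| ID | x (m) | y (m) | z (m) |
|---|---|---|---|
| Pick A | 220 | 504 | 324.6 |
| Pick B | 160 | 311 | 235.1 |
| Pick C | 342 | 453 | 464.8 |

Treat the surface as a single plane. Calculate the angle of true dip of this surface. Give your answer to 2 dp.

Let the plane be z = a·x + b·y + c.
Pick B−Pick A: −60a − 193b = −89.5;  Pick C−Pick A: 122a − 51b = 140.2.
Solving gives a = 1.18857, b = 0.09423.
Gradient magnitude |∇z| = √(a² + b²) = √(1.41270 + 0.00888) = 1.19230.
True dip = arctan(1.19230) = 50.01°, dipping toward W (azimuth ≈ 265°).

50.01°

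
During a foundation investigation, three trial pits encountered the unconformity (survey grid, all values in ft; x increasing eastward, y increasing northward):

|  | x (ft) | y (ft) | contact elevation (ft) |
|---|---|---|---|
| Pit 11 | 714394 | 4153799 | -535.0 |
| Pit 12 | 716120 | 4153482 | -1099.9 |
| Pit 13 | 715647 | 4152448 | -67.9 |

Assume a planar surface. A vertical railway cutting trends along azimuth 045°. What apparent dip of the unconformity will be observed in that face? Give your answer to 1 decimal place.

41.6°

Two edge vectors: Pit 11→Pit 12 = (1726, -317, -564.9), Pit 11→Pit 13 = (1253, -1351, 467.1).
Normal n = (Pit 11→Pit 12) × (Pit 11→Pit 13) = (-911250.6, -1514034.3, -1934625).
So ∂z/∂x = −n_x/n_z = −0.47102 and ∂z/∂y = −n_y/n_z = −0.78260.
Unit vector along 045° is (sin 45°, cos 45°) = (0.7071, 0.7071).
Slope in that direction = a·(0.7071) + b·(0.7071) = −0.88644.
Apparent dip = arctan|0.88644| = 41.6° (true dip is 42.4°, so apparent ≤ true as expected).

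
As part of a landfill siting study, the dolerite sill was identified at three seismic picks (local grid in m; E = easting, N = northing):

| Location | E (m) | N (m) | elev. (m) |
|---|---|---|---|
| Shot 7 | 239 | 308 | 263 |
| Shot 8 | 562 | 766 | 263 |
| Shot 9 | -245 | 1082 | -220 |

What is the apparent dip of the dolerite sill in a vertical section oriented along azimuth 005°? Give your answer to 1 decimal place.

16.1°

Let the plane be z = a·E + b·N + c.
Shot 8−Shot 7: 323a + 458b = 0;  Shot 9−Shot 7: −484a + 774b = −483.
Solving gives a = 0.46900, b = −0.33076.
Unit vector along 005° is (sin 5°, cos 5°) = (0.0872, 0.9962).
Slope in that direction = a·(0.0872) + b·(0.9962) = −0.28862.
Apparent dip = arctan|0.28862| = 16.1° (true dip is 29.9°, so apparent ≤ true as expected).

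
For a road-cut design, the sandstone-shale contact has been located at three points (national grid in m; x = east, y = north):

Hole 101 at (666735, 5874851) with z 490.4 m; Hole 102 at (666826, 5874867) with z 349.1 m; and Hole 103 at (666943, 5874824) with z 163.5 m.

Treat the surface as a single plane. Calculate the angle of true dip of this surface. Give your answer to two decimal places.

57.42°

Let the plane be z = a·x + b·y + c.
Hole 102−Hole 101: 91a + 16b = −141.3;  Hole 103−Hole 101: 208a − 27b = −326.9.
Solving gives a = −1.56361, b = 0.06180.
Gradient magnitude |∇z| = √(a² + b²) = √(2.44488 + 0.00382) = 1.56483.
True dip = arctan(1.56483) = 57.42°, dipping toward E (azimuth ≈ 092°).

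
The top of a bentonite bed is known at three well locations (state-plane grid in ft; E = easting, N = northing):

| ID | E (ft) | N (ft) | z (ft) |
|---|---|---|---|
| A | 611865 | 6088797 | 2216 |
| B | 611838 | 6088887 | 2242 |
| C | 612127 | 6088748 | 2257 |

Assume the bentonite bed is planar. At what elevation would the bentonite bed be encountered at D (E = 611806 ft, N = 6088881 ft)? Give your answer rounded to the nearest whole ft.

Two edge vectors: A→B = (-27, 90, 26), A→C = (262, -49, 41).
Normal n = (A→B) × (A→C) = (4964, 7919, -22257).
So ∂z/∂E = −n_x/n_z = 0.22303096 and ∂z/∂N = −n_y/n_z = 0.35579818.
Intercept c from A: 2216 − 136464.84 − 2166382.87 = −2300631.70.
At (611806, 6088881): z = 136451.7 + 2166412.8 − 2300631.70 = 2232.7 ft.

2233 ft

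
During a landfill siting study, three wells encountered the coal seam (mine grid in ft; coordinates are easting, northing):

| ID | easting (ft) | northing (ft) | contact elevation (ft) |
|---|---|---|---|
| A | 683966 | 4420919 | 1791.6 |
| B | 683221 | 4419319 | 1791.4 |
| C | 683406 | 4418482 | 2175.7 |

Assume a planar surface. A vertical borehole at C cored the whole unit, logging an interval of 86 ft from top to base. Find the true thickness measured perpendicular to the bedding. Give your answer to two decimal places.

69.20 ft

Two edge vectors: A→B = (-745, -1600, -0.2), A→C = (-560, -2437, 384.1).
Normal n = (A→B) × (A→C) = (-615047.4, 286266.5, 919565).
So ∂z/∂easting = −n_x/n_z = 0.66885 and ∂z/∂northing = −n_y/n_z = −0.31131.
|∇z| = √(a²+b²) = 0.73774, so dip δ = arctan(0.73774) = 36.42°.
True thickness = vertical thickness × cos δ = 86 × cos 36.42° = 69.20 ft.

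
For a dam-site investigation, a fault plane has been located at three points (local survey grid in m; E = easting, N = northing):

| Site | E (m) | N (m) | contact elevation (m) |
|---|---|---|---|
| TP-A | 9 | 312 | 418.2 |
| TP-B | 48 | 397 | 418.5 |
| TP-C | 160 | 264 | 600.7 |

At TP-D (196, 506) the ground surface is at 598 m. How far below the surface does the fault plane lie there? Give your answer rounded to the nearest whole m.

76 m

Two edge vectors: TP-A→TP-B = (39, 85, 0.3), TP-A→TP-C = (151, -48, 182.5).
Normal n = (TP-A→TP-B) × (TP-A→TP-C) = (15526.9, -7072.2, -14707).
So ∂z/∂E = −n_x/n_z = 1.05575 and ∂z/∂N = −n_y/n_z = −0.48087.
Intercept c from TP-A: 418.2 − 9.50 + 150.03 = 558.73.
At (196, 506): z_contact = 206.9 − 243.3 + 558.73 = 522.3 m.
Depth below ground = 598 − 522.3 = 76 m.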